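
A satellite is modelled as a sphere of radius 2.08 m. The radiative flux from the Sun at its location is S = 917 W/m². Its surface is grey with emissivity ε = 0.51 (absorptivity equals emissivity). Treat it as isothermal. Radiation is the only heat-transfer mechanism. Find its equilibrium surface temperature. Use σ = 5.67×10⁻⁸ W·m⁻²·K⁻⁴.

At equilibrium, absorbed power = emitted power.
Absorbing cross-section = πr² = 13.59 m²; emitting surface = 4πr² = 54.37 m² (ratio 4).
εS·A_cross = εσ·A_surf·T⁴  ⇒  T⁴ = S/(4σ)   (ε cancels).
T⁴ = 917/(4·5.67×10⁻⁸) = 4.043×10⁹ K⁴.
T = (4.043×10⁹)^(1/4).

T ≈ 252 K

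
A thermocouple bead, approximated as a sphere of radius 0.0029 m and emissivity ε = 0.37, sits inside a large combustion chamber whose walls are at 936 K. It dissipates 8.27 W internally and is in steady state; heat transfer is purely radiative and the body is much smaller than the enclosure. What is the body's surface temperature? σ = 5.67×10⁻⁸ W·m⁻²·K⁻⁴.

For a small grey body in a large enclosure, net radiated power = εσA(T⁴ − T_w⁴).
Steady state: P = εσA(T⁴ − T_w⁴) with A = 4πr² = 1.057×10⁻⁴ m².
T⁴ = P/(εσA) + T_w⁴ = 8.27/(0.37·5.67×10⁻⁸·1.057×10⁻⁴) + (936)⁴
    = 3.730×10¹² + 7.675×10¹¹ = 4.498×10¹² K⁴.

T ≈ 1460 K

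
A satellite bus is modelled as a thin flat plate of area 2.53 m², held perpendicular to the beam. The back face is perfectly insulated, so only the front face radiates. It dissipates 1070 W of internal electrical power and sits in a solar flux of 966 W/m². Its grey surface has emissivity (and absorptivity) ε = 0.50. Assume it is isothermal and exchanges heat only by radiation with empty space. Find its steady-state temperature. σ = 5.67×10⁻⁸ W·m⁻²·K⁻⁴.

At steady state, absorbed solar power + internal power = radiated power.
Absorbed: α·S·A_cross = 0.50·966·2.530 = 1222 W (cross-section A).
Total input = 1222 + 1070 = 2292 W.
Radiated: εσ·A_surf·T⁴ with A_surf = A = 2.530 m².
T⁴ = 2292/(0.50·5.67×10⁻⁸·2.530) = 3.196×10¹⁰ K⁴.

T ≈ 423 K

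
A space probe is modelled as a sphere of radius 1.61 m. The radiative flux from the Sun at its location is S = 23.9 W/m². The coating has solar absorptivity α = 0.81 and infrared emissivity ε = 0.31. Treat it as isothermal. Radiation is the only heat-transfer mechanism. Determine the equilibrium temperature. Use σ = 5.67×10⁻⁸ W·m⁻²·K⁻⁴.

At equilibrium, absorbed power = emitted power.
Absorbing cross-section = πr² = 8.143 m²; emitting surface = 4πr² = 32.57 m² (ratio 4).
αS·A_cross = εσ·A_surf·T⁴  ⇒  T⁴ = αS/(ε·4σ).
T⁴ = 0.810·23.9/(0.31·4·5.67×10⁻⁸) = 2.753×10⁸ K⁴.
T = (2.753×10⁸)^(1/4).

T ≈ 129 K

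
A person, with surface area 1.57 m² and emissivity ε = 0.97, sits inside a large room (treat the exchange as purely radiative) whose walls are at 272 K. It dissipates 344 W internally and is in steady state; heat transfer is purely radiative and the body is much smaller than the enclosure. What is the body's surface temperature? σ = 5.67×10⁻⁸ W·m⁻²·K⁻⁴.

T ≈ 312 K

For a small grey body in a large enclosure, net radiated power = εσA(T⁴ − T_w⁴).
Steady state: P = εσA(T⁴ − T_w⁴) with A = 1.57 m².
T⁴ = P/(εσA) + T_w⁴ = 344/(0.97·5.67×10⁻⁸·1.570) + (272)⁴
    = 3.984×10⁹ + 5.474×10⁹ = 9.457×10⁹ K⁴.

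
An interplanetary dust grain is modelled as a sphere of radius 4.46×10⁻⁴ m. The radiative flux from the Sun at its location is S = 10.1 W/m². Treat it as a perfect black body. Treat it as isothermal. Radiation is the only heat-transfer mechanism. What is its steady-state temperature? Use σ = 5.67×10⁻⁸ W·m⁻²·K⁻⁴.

At equilibrium, absorbed power = emitted power.
Absorbing cross-section = πr² = 6.249×10⁻⁷ m²; emitting surface = 4πr² = 2.500×10⁻⁶ m² (ratio 4).
S·A_cross = εσ·A_surf·T⁴  ⇒  T⁴ = S/(4σ).
T⁴ = 1.00·10.1/(4·5.67×10⁻⁸) = 4.453×10⁷ K⁴.
T = (4.453×10⁷)^(1/4).

T ≈ 81.7 K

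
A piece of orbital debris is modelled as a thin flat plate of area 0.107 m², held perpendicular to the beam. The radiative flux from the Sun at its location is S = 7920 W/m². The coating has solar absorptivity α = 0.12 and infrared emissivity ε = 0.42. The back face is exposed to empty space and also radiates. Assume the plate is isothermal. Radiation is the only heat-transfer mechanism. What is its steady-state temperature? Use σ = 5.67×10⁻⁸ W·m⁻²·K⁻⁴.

At equilibrium, absorbed power = emitted power.
Absorbing cross-section = A = 0.1070 m²; emitting surface = 2A = 0.2140 m² (ratio 2).
αS·A_cross = εσ·A_surf·T⁴  ⇒  T⁴ = αS/(ε·2σ).
T⁴ = 0.120·7920/(0.42·2·5.67×10⁻⁸) = 1.995×10¹⁰ K⁴.
T = (1.995×10¹⁰)^(1/4).

T ≈ 376 K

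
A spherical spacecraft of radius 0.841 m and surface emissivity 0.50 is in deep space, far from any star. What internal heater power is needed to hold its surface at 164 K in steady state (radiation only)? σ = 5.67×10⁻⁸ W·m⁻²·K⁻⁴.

P ≈ 182 W

P = εσ·4πr²·T⁴.
4πr² = 8.888 m²; T⁴ = 7.234×10⁸ K⁴.
P = 0.50·5.67×10⁻⁸·8.888·7.234×10⁸.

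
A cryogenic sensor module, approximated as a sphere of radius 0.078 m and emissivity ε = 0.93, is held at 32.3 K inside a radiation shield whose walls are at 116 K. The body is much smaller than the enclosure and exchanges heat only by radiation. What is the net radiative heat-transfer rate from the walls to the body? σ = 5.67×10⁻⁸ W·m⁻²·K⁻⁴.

P_net ≈ 0.726 W

For a small grey body in a large enclosure: P_net = εσA(T_body⁴ − T_wall⁴).
A = 4πr² = 0.07645 m²; T_body⁴ − T_wall⁴ = 1.088×10⁶ − 1.811×10⁸ = -1.800×10⁸ K⁴.
|P_net| = 0.93·5.67×10⁻⁸·0.07645·1.800×10⁸.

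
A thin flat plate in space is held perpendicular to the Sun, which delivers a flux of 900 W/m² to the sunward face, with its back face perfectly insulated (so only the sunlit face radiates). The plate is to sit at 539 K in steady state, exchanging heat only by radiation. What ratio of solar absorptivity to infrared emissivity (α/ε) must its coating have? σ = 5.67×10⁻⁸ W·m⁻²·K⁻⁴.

Balance: αS·A = εσ·1A·T⁴ ⇒ α/ε = σT⁴/S.
α/ε = 5.67×10⁻⁸·(539)⁴/900 = 5.67×10⁻⁸·8.440×10¹⁰/900.

α/ε ≈ 5.32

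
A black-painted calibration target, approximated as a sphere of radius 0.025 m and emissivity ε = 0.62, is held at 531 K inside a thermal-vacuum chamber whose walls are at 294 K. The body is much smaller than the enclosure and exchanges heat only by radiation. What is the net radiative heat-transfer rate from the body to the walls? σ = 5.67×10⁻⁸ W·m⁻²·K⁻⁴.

For a small grey body in a large enclosure: P_net = εσA(T_body⁴ − T_wall⁴).
A = 4πr² = 0.007854 m²; T_body⁴ − T_wall⁴ = 7.950×10¹⁰ − 7.471×10⁹ = 7.203×10¹⁰ K⁴.
|P_net| = 0.62·5.67×10⁻⁸·0.007854·7.203×10¹⁰.

P_net ≈ 19.9 W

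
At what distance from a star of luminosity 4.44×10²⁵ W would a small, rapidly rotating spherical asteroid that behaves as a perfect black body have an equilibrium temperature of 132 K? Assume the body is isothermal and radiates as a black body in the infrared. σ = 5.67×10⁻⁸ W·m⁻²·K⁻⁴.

d ≈ 2.27×10¹¹ m

For an isothermal black-emitting sphere, (1−a)S·πr² = σ·4πr²·T⁴ ⇒ S = 4σT⁴/(1−a).
S = 4·5.67×10⁻⁸·(132)⁴/1.00 = 68.86 W/m².
Flux falls as S = L/(4πd²), so d = √(L/(4πS)) = √(4.44×10²⁵/(4π·68.86)).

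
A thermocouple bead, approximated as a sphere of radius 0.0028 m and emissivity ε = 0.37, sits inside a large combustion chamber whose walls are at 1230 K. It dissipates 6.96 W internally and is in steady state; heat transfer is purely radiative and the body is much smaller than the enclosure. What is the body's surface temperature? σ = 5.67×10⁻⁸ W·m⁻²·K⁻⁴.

For a small grey body in a large enclosure, net radiated power = εσA(T⁴ − T_w⁴).
Steady state: P = εσA(T⁴ − T_w⁴) with A = 4πr² = 9.852×10⁻⁵ m².
T⁴ = P/(εσA) + T_w⁴ = 6.96/(0.37·5.67×10⁻⁸·9.852×10⁻⁵) + (1230)⁴
    = 3.367×10¹² + 2.289×10¹² = 5.656×10¹² K⁴.

T ≈ 1540 K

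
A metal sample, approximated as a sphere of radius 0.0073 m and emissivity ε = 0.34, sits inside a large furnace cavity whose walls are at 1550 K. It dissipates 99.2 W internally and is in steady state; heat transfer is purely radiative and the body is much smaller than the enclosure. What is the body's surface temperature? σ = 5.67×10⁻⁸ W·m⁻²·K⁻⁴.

For a small grey body in a large enclosure, net radiated power = εσA(T⁴ − T_w⁴).
Steady state: P = εσA(T⁴ − T_w⁴) with A = 4πr² = 6.697×10⁻⁴ m².
T⁴ = P/(εσA) + T_w⁴ = 99.2/(0.34·5.67×10⁻⁸·6.697×10⁻⁴) + (1550)⁴
    = 7.684×10¹² + 5.772×10¹² = 1.346×10¹³ K⁴.

T ≈ 1920 K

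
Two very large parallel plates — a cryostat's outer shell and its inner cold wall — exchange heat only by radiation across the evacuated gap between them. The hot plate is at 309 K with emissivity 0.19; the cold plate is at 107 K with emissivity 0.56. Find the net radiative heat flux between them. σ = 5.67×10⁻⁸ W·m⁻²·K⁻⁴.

For two infinite grey parallel plates, q = σ(T₁⁴ − T₂⁴)/(1/ε₁ + 1/ε₂ − 1).
T₁⁴ − T₂⁴ = 9.117×10⁹ − 1.311×10⁸ = 8.986×10⁹ K⁴.
1/ε₁ + 1/ε₂ − 1 = 5.263 + 1.786 − 1 = 6.049.
q = 5.67×10⁻⁸ × 8.986×10⁹ / 6.049.

q ≈ 84.2 W/m²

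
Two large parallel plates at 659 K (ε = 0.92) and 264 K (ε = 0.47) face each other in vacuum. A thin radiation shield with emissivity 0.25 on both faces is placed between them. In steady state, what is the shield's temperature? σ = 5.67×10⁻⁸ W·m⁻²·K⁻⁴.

In steady state the net flux on the hot side equals that on the cold side.
σ(T₁⁴−T_s⁴)/D₁ = σ(T_s⁴−T₂⁴)/D₂, with D₁ = 1/ε₁+1/ε_s−1 = 4.087, D₂ = 1/ε_s+1/ε₂−1 = 5.128.
Solve for T_s⁴: T_s⁴ = (D₂·T₁⁴ + D₁·T₂⁴)/(D₁+D₂) = 1.071×10¹¹ K⁴.

T_s ≈ 572 K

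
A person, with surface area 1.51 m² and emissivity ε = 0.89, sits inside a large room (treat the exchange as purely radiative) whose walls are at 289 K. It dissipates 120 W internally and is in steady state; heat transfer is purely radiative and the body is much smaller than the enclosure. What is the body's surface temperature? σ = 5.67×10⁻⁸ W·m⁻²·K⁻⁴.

For a small grey body in a large enclosure, net radiated power = εσA(T⁴ − T_w⁴).
Steady state: P = εσA(T⁴ − T_w⁴) with A = 1.51 m².
T⁴ = P/(εσA) + T_w⁴ = 120/(0.89·5.67×10⁻⁸·1.510) + (289)⁴
    = 1.575×10⁹ + 6.976×10⁹ = 8.551×10⁹ K⁴.

T ≈ 304 K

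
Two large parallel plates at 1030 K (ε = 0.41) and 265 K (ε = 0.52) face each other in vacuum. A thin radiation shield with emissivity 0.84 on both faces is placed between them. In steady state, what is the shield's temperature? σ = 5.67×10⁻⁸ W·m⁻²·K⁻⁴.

In steady state the net flux on the hot side equals that on the cold side.
σ(T₁⁴−T_s⁴)/D₁ = σ(T_s⁴−T₂⁴)/D₂, with D₁ = 1/ε₁+1/ε_s−1 = 2.630, D₂ = 1/ε_s+1/ε₂−1 = 2.114.
Solve for T_s⁴: T_s⁴ = (D₂·T₁⁴ + D₁·T₂⁴)/(D₁+D₂) = 5.043×10¹¹ K⁴.

T_s ≈ 843 K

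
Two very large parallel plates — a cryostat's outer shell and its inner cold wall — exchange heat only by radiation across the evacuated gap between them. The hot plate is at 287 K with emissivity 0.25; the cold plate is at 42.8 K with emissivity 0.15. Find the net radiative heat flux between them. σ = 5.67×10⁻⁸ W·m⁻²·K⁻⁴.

For two infinite grey parallel plates, q = σ(T₁⁴ − T₂⁴)/(1/ε₁ + 1/ε₂ − 1).
T₁⁴ − T₂⁴ = 6.785×10⁹ − 3.356×10⁶ = 6.781×10⁹ K⁴.
1/ε₁ + 1/ε₂ − 1 = 4.000 + 6.667 − 1 = 9.667.
q = 5.67×10⁻⁸ × 6.781×10⁹ / 9.667.

q ≈ 39.8 W/m²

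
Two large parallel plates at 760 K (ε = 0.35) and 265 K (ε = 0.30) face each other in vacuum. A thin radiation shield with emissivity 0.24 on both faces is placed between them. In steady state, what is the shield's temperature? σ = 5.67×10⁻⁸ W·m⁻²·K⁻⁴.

T_s ≈ 647 K

In steady state the net flux on the hot side equals that on the cold side.
σ(T₁⁴−T_s⁴)/D₁ = σ(T_s⁴−T₂⁴)/D₂, with D₁ = 1/ε₁+1/ε_s−1 = 6.024, D₂ = 1/ε_s+1/ε₂−1 = 6.500.
Solve for T_s⁴: T_s⁴ = (D₂·T₁⁴ + D₁·T₂⁴)/(D₁+D₂) = 1.755×10¹¹ K⁴.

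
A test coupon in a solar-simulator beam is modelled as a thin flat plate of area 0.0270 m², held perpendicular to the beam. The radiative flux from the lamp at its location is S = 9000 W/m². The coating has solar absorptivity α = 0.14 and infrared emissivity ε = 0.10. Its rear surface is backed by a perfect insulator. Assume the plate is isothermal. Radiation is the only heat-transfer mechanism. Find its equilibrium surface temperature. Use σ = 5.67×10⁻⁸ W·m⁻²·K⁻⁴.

T ≈ 687 K

At equilibrium, absorbed power = emitted power.
Absorbing cross-section = A = 0.02700 m²; emitting surface = A = 0.02700 m² (ratio 1).
αS·A_cross = εσ·A_surf·T⁴  ⇒  T⁴ = αS/(ε·1σ).
T⁴ = 0.140·9000/(0.10·1·5.67×10⁻⁸) = 2.222×10¹¹ K⁴.
T = (2.222×10¹¹)^(1/4).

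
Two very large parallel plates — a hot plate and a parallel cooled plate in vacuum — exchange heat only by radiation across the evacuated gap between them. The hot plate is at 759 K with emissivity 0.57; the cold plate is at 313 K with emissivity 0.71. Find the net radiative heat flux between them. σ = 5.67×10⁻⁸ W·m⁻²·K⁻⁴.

For two infinite grey parallel plates, q = σ(T₁⁴ − T₂⁴)/(1/ε₁ + 1/ε₂ − 1).
T₁⁴ − T₂⁴ = 3.319×10¹¹ − 9.598×10⁹ = 3.223×10¹¹ K⁴.
1/ε₁ + 1/ε₂ − 1 = 1.754 + 1.408 − 1 = 2.163.
q = 5.67×10⁻⁸ × 3.223×10¹¹ / 2.163.

q ≈ 8450 W/m²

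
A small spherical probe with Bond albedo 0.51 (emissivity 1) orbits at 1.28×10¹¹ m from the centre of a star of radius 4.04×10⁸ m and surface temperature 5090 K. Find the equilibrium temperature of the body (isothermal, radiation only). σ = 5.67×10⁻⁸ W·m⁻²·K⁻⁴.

The star's surface emits σT_*⁴; at distance d the flux is S = σT_*⁴(R_*/d)².
S = 5.67×10⁻⁸·(5090)⁴·(4.04×10⁸/1.28×10¹¹)² = 379.1 W/m².
For an isothermal sphere T⁴ = (1−a)S/(4σ) = 8.191×10⁸ K⁴.

T ≈ 169 K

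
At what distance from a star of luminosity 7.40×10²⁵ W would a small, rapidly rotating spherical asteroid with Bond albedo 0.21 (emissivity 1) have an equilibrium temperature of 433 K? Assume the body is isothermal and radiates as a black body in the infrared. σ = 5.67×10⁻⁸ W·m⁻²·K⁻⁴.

d ≈ 2.42×10¹⁰ m

For an isothermal black-emitting sphere, (1−a)S·πr² = σ·4πr²·T⁴ ⇒ S = 4σT⁴/(1−a).
S = 4·5.67×10⁻⁸·(433)⁴/0.790 = 10090 W/m².
Flux falls as S = L/(4πd²), so d = √(L/(4πS)) = √(7.40×10²⁵/(4π·10090)).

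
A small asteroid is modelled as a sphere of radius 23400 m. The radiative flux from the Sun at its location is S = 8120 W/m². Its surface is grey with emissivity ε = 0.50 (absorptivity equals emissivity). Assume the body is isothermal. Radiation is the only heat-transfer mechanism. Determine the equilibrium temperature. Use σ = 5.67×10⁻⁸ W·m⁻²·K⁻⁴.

At equilibrium, absorbed power = emitted power.
Absorbing cross-section = πr² = 1.720×10⁹ m²; emitting surface = 4πr² = 6.881×10⁹ m² (ratio 4).
εS·A_cross = εσ·A_surf·T⁴  ⇒  T⁴ = S/(4σ)   (ε cancels).
T⁴ = 8120/(4·5.67×10⁻⁸) = 3.580×10¹⁰ K⁴.
T = (3.580×10¹⁰)^(1/4).

T ≈ 435 K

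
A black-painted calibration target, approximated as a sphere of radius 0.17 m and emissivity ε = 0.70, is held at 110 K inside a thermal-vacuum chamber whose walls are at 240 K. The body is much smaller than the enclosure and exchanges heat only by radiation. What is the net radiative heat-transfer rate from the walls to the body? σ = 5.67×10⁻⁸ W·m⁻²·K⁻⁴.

For a small grey body in a large enclosure: P_net = εσA(T_body⁴ − T_wall⁴).
A = 4πr² = 0.3632 m²; T_body⁴ − T_wall⁴ = 1.464×10⁸ − 3.318×10⁹ = -3.171×10⁹ K⁴.
|P_net| = 0.70·5.67×10⁻⁸·0.3632·3.171×10⁹.

P_net ≈ 45.7 W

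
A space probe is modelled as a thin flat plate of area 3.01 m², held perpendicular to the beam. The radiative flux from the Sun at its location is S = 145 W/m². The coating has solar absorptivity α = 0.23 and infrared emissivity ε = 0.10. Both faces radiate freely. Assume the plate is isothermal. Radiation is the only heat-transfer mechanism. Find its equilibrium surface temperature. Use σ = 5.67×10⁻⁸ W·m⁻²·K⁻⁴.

T ≈ 233 K

At equilibrium, absorbed power = emitted power.
Absorbing cross-section = A = 3.010 m²; emitting surface = 2A = 6.020 m² (ratio 2).
αS·A_cross = εσ·A_surf·T⁴  ⇒  T⁴ = αS/(ε·2σ).
T⁴ = 0.230·145/(0.10·2·5.67×10⁻⁸) = 2.941×10⁹ K⁴.
T = (2.941×10⁹)^(1/4).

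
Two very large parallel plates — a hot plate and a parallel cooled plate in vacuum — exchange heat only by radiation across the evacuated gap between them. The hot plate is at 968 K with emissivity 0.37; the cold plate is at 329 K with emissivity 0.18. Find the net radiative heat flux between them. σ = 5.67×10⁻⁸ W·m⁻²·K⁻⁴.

For two infinite grey parallel plates, q = σ(T₁⁴ − T₂⁴)/(1/ε₁ + 1/ε₂ − 1).
T₁⁴ − T₂⁴ = 8.780×10¹¹ − 1.172×10¹⁰ = 8.663×10¹¹ K⁴.
1/ε₁ + 1/ε₂ − 1 = 2.703 + 5.556 − 1 = 7.258.
q = 5.67×10⁻⁸ × 8.663×10¹¹ / 7.258.

q ≈ 6770 W/m²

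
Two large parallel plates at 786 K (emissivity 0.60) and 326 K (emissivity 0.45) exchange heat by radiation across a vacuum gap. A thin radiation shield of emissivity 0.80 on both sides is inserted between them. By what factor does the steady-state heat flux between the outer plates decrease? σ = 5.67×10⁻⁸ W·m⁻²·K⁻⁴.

factor ≈ 1.52

Without shield: q₀ = σΔ(T⁴)/(1/ε₁+1/ε₂−1) with denominator 2.889.
With shield the two gaps are in series; the resistances add: (1/ε₁+1/ε_s−1)+(1/ε_s+1/ε₂−1) = 1.917+2.472 = 4.389.
Heat-flux ratio q₀/q = 4.389/2.889.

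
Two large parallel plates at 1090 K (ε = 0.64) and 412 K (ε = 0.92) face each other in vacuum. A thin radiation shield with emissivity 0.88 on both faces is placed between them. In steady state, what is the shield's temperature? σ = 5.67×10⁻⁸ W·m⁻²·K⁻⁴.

In steady state the net flux on the hot side equals that on the cold side.
σ(T₁⁴−T_s⁴)/D₁ = σ(T_s⁴−T₂⁴)/D₂, with D₁ = 1/ε₁+1/ε_s−1 = 1.699, D₂ = 1/ε_s+1/ε₂−1 = 1.223.
Solve for T_s⁴: T_s⁴ = (D₂·T₁⁴ + D₁·T₂⁴)/(D₁+D₂) = 6.077×10¹¹ K⁴.

T_s ≈ 883 K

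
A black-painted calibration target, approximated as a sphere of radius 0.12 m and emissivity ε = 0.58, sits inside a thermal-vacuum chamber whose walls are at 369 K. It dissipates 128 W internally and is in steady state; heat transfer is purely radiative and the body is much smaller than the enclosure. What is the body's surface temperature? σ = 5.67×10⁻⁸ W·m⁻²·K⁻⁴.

For a small grey body in a large enclosure, net radiated power = εσA(T⁴ − T_w⁴).
Steady state: P = εσA(T⁴ − T_w⁴) with A = 4πr² = 0.1810 m².
T⁴ = P/(εσA) + T_w⁴ = 128/(0.58·5.67×10⁻⁸·0.1810) + (369)⁴
    = 2.151×10¹⁰ + 1.854×10¹⁰ = 4.005×10¹⁰ K⁴.

T ≈ 447 K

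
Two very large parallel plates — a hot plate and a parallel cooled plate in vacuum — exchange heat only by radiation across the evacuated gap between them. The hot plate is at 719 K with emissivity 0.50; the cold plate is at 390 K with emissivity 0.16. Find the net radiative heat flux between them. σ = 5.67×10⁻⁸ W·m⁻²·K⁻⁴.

q ≈ 1910 W/m²

For two infinite grey parallel plates, q = σ(T₁⁴ − T₂⁴)/(1/ε₁ + 1/ε₂ − 1).
T₁⁴ − T₂⁴ = 2.672×10¹¹ − 2.313×10¹⁰ = 2.441×10¹¹ K⁴.
1/ε₁ + 1/ε₂ − 1 = 2.000 + 6.250 − 1 = 7.250.
q = 5.67×10⁻⁸ × 2.441×10¹¹ / 7.250.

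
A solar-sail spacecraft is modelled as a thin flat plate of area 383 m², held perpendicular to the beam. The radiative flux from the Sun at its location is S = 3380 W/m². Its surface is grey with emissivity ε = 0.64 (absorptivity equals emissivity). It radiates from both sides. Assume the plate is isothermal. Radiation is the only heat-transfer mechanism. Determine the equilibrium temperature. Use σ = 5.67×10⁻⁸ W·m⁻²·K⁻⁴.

At equilibrium, absorbed power = emitted power.
Absorbing cross-section = A = 383.0 m²; emitting surface = 2A = 766.0 m² (ratio 2).
εS·A_cross = εσ·A_surf·T⁴  ⇒  T⁴ = S/(2σ)   (ε cancels).
T⁴ = 3380/(2·5.67×10⁻⁸) = 2.981×10¹⁰ K⁴.
T = (2.981×10¹⁰)^(1/4).

T ≈ 416 K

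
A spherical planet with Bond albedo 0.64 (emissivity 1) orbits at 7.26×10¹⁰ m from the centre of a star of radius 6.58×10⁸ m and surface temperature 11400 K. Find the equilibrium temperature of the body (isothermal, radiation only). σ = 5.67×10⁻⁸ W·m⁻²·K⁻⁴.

T ≈ 594 K

The star's surface emits σT_*⁴; at distance d the flux is S = σT_*⁴(R_*/d)².
S = 5.67×10⁻⁸·(11400)⁴·(6.58×10⁸/7.26×10¹⁰)² = 78660 W/m².
For an isothermal sphere T⁴ = (1−a)S/(4σ) = 1.249×10¹¹ K⁴.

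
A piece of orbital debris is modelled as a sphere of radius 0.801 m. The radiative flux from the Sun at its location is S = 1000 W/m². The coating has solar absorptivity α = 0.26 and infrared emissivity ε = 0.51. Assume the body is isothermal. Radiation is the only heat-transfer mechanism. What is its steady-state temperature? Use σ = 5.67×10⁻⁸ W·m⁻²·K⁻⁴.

T ≈ 218 K

At equilibrium, absorbed power = emitted power.
Absorbing cross-section = πr² = 2.016 m²; emitting surface = 4πr² = 8.063 m² (ratio 4).
αS·A_cross = εσ·A_surf·T⁴  ⇒  T⁴ = αS/(ε·4σ).
T⁴ = 0.260·1000/(0.51·4·5.67×10⁻⁸) = 2.248×10⁹ K⁴.
T = (2.248×10⁹)^(1/4).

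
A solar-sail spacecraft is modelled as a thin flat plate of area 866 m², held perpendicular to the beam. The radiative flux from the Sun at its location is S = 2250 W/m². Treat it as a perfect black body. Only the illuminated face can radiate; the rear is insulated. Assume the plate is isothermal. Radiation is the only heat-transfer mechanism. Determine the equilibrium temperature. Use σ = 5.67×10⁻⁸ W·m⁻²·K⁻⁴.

T ≈ 446 K

At equilibrium, absorbed power = emitted power.
Absorbing cross-section = A = 866.0 m²; emitting surface = A = 866.0 m² (ratio 1).
S·A_cross = εσ·A_surf·T⁴  ⇒  T⁴ = S/(1σ).
T⁴ = 1.00·2250/(1·5.67×10⁻⁸) = 3.968×10¹⁰ K⁴.
T = (3.968×10¹⁰)^(1/4).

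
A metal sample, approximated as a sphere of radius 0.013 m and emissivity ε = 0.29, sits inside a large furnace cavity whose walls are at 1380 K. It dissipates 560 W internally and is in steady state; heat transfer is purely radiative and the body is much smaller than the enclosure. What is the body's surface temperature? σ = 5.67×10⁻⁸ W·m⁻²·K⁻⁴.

T ≈ 2110 K

For a small grey body in a large enclosure, net radiated power = εσA(T⁴ − T_w⁴).
Steady state: P = εσA(T⁴ − T_w⁴) with A = 4πr² = 0.002124 m².
T⁴ = P/(εσA) + T_w⁴ = 560/(0.29·5.67×10⁻⁸·0.002124) + (1380)⁴
    = 1.604×10¹³ + 3.627×10¹² = 1.966×10¹³ K⁴.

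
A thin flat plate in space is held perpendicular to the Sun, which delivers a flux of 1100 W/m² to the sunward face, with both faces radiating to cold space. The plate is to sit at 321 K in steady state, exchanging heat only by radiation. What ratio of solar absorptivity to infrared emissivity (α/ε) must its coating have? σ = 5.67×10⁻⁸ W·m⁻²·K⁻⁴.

Balance: αS·A = εσ·2A·T⁴ ⇒ α/ε = 2σT⁴/S.
α/ε = 2·5.67×10⁻⁸·(321)⁴/1100 = 2·5.67×10⁻⁸·1.062×10¹⁰/1100.

α/ε ≈ 1.09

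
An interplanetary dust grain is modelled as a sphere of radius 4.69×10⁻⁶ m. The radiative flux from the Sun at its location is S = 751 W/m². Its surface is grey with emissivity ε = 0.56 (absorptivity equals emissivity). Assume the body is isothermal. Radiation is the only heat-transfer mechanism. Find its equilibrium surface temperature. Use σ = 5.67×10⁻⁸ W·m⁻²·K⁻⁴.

T ≈ 240 K

At equilibrium, absorbed power = emitted power.
Absorbing cross-section = πr² = 6.910×10⁻¹¹ m²; emitting surface = 4πr² = 2.764×10⁻¹⁰ m² (ratio 4).
εS·A_cross = εσ·A_surf·T⁴  ⇒  T⁴ = S/(4σ)   (ε cancels).
T⁴ = 751/(4·5.67×10⁻⁸) = 3.311×10⁹ K⁴.
T = (3.311×10⁹)^(1/4).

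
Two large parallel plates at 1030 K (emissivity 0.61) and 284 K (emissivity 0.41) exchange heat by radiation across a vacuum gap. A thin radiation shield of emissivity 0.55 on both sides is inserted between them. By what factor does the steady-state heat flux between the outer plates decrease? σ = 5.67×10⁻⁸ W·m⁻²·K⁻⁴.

Without shield: q₀ = σΔ(T⁴)/(1/ε₁+1/ε₂−1) with denominator 3.078.
With shield the two gaps are in series; the resistances add: (1/ε₁+1/ε_s−1)+(1/ε_s+1/ε₂−1) = 2.458+3.257 = 5.715.
Heat-flux ratio q₀/q = 5.715/3.078.

factor ≈ 1.86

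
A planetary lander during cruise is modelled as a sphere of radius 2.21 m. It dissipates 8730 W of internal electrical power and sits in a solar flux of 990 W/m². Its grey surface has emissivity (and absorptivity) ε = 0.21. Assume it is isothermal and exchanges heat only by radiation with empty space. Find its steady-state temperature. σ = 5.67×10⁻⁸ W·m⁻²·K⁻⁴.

At steady state, absorbed solar power + internal power = radiated power.
Absorbed: α·S·A_cross = 0.21·990·15.34 = 3190 W (cross-section πr²).
Total input = 3190 + 8730 = 11920 W.
Radiated: εσ·A_surf·T⁴ with A_surf = 4πr² = 61.38 m².
T⁴ = 11920/(0.21·5.67×10⁻⁸·61.38) = 1.631×10¹⁰ K⁴.

T ≈ 357 K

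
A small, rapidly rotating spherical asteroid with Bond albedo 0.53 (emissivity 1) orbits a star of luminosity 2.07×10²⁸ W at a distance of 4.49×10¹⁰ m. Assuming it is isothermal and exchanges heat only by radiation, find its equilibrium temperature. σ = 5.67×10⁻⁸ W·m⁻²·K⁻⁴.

T ≈ 1140 K

First find the stellar flux at distance d: S = L/(4πd²) = 2.07×10²⁸/(4π·(4.49×10¹⁰)²) = 8.171×10⁵ W/m².
For an isothermal sphere, absorbed (1−a)S·πr² = emitted σ·4πr²·T⁴, so T⁴ = (1−a)S/(4σ).
T⁴ = 0.470·8.171×10⁵/(4·5.67×10⁻⁸) = 1.693×10¹² K⁴.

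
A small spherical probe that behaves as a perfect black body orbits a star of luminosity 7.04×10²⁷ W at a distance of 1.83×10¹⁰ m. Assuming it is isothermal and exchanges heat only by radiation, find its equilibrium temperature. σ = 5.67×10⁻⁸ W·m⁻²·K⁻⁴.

First find the stellar flux at distance d: S = L/(4πd²) = 7.04×10²⁷/(4π·(1.83×10¹⁰)²) = 1.673×10⁶ W/m².
For an isothermal sphere, absorbed (1−a)S·πr² = emitted σ·4πr²·T⁴, so T⁴ = (1−a)S/(4σ).
T⁴ = 1.00·1.673×10⁶/(4·5.67×10⁻⁸) = 7.376×10¹² K⁴.

T ≈ 1650 K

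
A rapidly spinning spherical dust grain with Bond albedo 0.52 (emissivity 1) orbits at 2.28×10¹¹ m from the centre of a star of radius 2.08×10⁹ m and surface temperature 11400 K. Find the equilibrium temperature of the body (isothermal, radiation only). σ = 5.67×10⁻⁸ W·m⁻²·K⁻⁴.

T ≈ 641 K

The star's surface emits σT_*⁴; at distance d the flux is S = σT_*⁴(R_*/d)².
S = 5.67×10⁻⁸·(11400)⁴·(2.08×10⁹/2.28×10¹¹)² = 79700 W/m².
For an isothermal sphere T⁴ = (1−a)S/(4σ) = 1.687×10¹¹ K⁴.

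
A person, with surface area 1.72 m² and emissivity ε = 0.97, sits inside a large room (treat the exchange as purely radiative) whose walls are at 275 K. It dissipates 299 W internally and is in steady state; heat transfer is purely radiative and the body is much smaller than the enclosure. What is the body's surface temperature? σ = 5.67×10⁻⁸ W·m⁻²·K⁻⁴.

For a small grey body in a large enclosure, net radiated power = εσA(T⁴ − T_w⁴).
Steady state: P = εσA(T⁴ − T_w⁴) with A = 1.72 m².
T⁴ = P/(εσA) + T_w⁴ = 299/(0.97·5.67×10⁻⁸·1.720) + (275)⁴
    = 3.161×10⁹ + 5.719×10⁹ = 8.880×10⁹ K⁴.

T ≈ 307 K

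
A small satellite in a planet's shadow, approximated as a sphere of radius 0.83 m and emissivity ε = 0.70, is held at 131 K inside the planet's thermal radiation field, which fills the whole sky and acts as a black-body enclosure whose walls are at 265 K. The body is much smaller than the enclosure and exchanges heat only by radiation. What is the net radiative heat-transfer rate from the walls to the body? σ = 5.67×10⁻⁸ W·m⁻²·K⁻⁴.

For a small grey body in a large enclosure: P_net = εσA(T_body⁴ − T_wall⁴).
A = 4πr² = 8.657 m²; T_body⁴ − T_wall⁴ = 2.945×10⁸ − 4.932×10⁹ = -4.637×10⁹ K⁴.
|P_net| = 0.70·5.67×10⁻⁸·8.657·4.637×10⁹.

P_net ≈ 1590 W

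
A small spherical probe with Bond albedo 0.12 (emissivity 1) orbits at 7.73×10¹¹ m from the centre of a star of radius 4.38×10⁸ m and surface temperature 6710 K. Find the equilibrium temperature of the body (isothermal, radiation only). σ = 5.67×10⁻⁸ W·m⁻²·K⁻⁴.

The star's surface emits σT_*⁴; at distance d the flux is S = σT_*⁴(R_*/d)².
S = 5.67×10⁻⁸·(6710)⁴·(4.38×10⁸/7.73×10¹¹)² = 36.90 W/m².
For an isothermal sphere T⁴ = (1−a)S/(4σ) = 1.432×10⁸ K⁴.

T ≈ 109 K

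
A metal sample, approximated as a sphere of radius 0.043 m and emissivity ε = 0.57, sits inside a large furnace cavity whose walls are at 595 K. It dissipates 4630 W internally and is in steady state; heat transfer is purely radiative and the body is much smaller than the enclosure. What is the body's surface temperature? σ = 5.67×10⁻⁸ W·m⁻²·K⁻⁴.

For a small grey body in a large enclosure, net radiated power = εσA(T⁴ − T_w⁴).
Steady state: P = εσA(T⁴ − T_w⁴) with A = 4πr² = 0.02324 m².
T⁴ = P/(εσA) + T_w⁴ = 4630/(0.57·5.67×10⁻⁸·0.02324) + (595)⁴
    = 6.166×10¹² + 1.253×10¹¹ = 6.291×10¹² K⁴.

T ≈ 1580 K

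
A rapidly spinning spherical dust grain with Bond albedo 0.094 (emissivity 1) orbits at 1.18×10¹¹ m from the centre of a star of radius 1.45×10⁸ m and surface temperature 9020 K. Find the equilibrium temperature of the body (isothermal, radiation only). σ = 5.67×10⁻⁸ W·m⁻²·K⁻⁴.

T ≈ 218 K

The star's surface emits σT_*⁴; at distance d the flux is S = σT_*⁴(R_*/d)².
S = 5.67×10⁻⁸·(9020)⁴·(1.45×10⁸/1.18×10¹¹)² = 566.7 W/m².
For an isothermal sphere T⁴ = (1−a)S/(4σ) = 2.264×10⁹ K⁴.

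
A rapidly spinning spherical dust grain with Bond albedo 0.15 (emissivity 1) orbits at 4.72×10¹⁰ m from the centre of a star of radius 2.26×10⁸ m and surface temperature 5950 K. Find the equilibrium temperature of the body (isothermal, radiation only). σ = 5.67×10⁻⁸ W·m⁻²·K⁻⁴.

T ≈ 280 K

The star's surface emits σT_*⁴; at distance d the flux is S = σT_*⁴(R_*/d)².
S = 5.67×10⁻⁸·(5950)⁴·(2.26×10⁸/4.72×10¹⁰)² = 1629 W/m².
For an isothermal sphere T⁴ = (1−a)S/(4σ) = 6.106×10⁹ K⁴.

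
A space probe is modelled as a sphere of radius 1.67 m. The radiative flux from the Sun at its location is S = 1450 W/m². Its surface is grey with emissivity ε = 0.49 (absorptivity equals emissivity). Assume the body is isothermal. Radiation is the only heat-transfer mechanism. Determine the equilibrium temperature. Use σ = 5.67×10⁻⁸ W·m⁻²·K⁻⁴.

At equilibrium, absorbed power = emitted power.
Absorbing cross-section = πr² = 8.762 m²; emitting surface = 4πr² = 35.05 m² (ratio 4).
εS·A_cross = εσ·A_surf·T⁴  ⇒  T⁴ = S/(4σ)   (ε cancels).
T⁴ = 1450/(4·5.67×10⁻⁸) = 6.393×10⁹ K⁴.
T = (6.393×10⁹)^(1/4).

T ≈ 283 K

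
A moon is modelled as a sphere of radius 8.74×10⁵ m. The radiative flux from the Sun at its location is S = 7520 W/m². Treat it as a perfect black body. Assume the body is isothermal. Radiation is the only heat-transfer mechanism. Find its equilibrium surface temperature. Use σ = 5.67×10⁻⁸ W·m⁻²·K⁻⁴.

T ≈ 427 K

At equilibrium, absorbed power = emitted power.
Absorbing cross-section = πr² = 2.400×10¹² m²; emitting surface = 4πr² = 9.599×10¹² m² (ratio 4).
S·A_cross = εσ·A_surf·T⁴  ⇒  T⁴ = S/(4σ).
T⁴ = 1.00·7520/(4·5.67×10⁻⁸) = 3.316×10¹⁰ K⁴.
T = (3.316×10¹⁰)^(1/4).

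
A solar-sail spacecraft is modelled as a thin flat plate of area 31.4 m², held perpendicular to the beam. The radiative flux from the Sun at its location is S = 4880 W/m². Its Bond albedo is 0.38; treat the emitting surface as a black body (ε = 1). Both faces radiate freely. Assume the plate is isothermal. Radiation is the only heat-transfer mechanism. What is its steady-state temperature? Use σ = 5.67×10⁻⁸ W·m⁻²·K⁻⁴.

T ≈ 404 K

At equilibrium, absorbed power = emitted power.
Absorbing cross-section = A = 31.40 m²; emitting surface = 2A = 62.80 m² (ratio 2).
(1−a)S·A_cross = εσ·A_surf·T⁴  ⇒  T⁴ = (1−a)S/(2σ).
T⁴ = 0.620·4880/(2·5.67×10⁻⁸) = 2.668×10¹⁰ K⁴.
T = (2.668×10¹⁰)^(1/4).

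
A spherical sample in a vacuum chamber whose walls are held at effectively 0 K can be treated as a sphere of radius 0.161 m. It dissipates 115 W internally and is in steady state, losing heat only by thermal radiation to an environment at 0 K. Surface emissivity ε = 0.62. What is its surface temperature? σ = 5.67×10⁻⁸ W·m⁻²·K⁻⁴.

Steady state: internal power = radiated power, P = εσA T⁴.
Radiating area A = 4πr² = 0.3257 m².
T⁴ = P/(εσA) = 115/(0.62·5.67×10⁻⁸·0.3257) = 1.004×10¹⁰ K⁴.
T = (1.004×10¹⁰)^(1/4).

T ≈ 317 K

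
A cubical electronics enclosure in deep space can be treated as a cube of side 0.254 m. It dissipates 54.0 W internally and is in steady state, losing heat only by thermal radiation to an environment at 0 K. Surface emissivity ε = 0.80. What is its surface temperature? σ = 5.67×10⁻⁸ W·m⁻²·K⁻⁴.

Steady state: internal power = radiated power, P = εσA T⁴.
Radiating area A = 6L² = 0.3871 m².
T⁴ = P/(εσA) = 54.0/(0.80·5.67×10⁻⁸·0.3871) = 3.075×10⁹ K⁴.
T = (3.075×10⁹)^(1/4).

T ≈ 235 K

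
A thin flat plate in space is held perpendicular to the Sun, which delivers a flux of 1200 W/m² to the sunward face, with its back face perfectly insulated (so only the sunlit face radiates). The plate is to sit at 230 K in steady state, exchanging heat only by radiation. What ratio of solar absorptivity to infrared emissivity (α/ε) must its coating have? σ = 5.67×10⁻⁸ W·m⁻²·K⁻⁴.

Balance: αS·A = εσ·1A·T⁴ ⇒ α/ε = σT⁴/S.
α/ε = 5.67×10⁻⁸·(230)⁴/1200 = 5.67×10⁻⁸·2.798×10⁹/1200.

α/ε ≈ 0.132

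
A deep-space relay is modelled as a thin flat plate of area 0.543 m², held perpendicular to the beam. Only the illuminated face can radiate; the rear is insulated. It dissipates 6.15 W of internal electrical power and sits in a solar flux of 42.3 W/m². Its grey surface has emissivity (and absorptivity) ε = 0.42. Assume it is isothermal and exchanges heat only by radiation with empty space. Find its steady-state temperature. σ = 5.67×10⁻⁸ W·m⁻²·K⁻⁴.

T ≈ 187 K

At steady state, absorbed solar power + internal power = radiated power.
Absorbed: α·S·A_cross = 0.42·42.3·0.5430 = 9.647 W (cross-section A).
Total input = 9.647 + 6.15 = 15.80 W.
Radiated: εσ·A_surf·T⁴ with A_surf = A = 0.5430 m².
T⁴ = 15.80/(0.42·5.67×10⁻⁸·0.5430) = 1.222×10⁹ K⁴.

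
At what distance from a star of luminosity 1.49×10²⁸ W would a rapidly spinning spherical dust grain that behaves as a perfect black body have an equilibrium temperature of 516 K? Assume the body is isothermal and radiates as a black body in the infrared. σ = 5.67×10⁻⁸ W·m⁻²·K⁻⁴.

For an isothermal black-emitting sphere, (1−a)S·πr² = σ·4πr²·T⁴ ⇒ S = 4σT⁴/(1−a).
S = 4·5.67×10⁻⁸·(516)⁴/1.00 = 16080 W/m².
Flux falls as S = L/(4πd²), so d = √(L/(4πS)) = √(1.49×10²⁸/(4π·16080)).

d ≈ 2.72×10¹¹ m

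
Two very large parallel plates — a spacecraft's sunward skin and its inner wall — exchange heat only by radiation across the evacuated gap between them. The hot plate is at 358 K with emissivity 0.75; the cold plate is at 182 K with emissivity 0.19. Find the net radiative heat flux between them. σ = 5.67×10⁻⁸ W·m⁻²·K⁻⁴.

q ≈ 155 W/m²

For two infinite grey parallel plates, q = σ(T₁⁴ − T₂⁴)/(1/ε₁ + 1/ε₂ − 1).
T₁⁴ − T₂⁴ = 1.643×10¹⁰ − 1.097×10⁹ = 1.533×10¹⁰ K⁴.
1/ε₁ + 1/ε₂ − 1 = 1.333 + 5.263 − 1 = 5.596.
q = 5.67×10⁻⁸ × 1.533×10¹⁰ / 5.596.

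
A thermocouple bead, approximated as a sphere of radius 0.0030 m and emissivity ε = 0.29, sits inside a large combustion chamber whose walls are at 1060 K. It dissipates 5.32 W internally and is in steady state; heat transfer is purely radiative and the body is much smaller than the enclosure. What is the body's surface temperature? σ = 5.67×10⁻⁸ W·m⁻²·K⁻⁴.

For a small grey body in a large enclosure, net radiated power = εσA(T⁴ − T_w⁴).
Steady state: P = εσA(T⁴ − T_w⁴) with A = 4πr² = 1.131×10⁻⁴ m².
T⁴ = P/(εσA) + T_w⁴ = 5.32/(0.29·5.67×10⁻⁸·1.131×10⁻⁴) + (1060)⁴
    = 2.861×10¹² + 1.262×10¹² = 4.123×10¹² K⁴.

T ≈ 1420 K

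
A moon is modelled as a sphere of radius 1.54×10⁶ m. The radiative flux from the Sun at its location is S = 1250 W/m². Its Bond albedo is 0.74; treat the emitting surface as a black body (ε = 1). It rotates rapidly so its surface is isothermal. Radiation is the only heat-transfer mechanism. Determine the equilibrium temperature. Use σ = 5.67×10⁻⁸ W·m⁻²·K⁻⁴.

T ≈ 195 K

At equilibrium, absorbed power = emitted power.
Absorbing cross-section = πr² = 7.451×10¹² m²; emitting surface = 4πr² = 2.980×10¹³ m² (ratio 4).
(1−a)S·A_cross = εσ·A_surf·T⁴  ⇒  T⁴ = (1−a)S/(4σ).
T⁴ = 0.260·1250/(4·5.67×10⁻⁸) = 1.433×10⁹ K⁴.
T = (1.433×10⁹)^(1/4).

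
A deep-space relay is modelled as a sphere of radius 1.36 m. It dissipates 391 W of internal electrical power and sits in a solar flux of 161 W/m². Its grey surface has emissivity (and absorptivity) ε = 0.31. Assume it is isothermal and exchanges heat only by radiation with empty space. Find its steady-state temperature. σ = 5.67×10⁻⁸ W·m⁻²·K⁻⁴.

T ≈ 202 K

At steady state, absorbed solar power + internal power = radiated power.
Absorbed: α·S·A_cross = 0.31·161·5.811 = 290.0 W (cross-section πr²).
Total input = 290.0 + 391 = 681.0 W.
Radiated: εσ·A_surf·T⁴ with A_surf = 4πr² = 23.24 m².
T⁴ = 681.0/(0.31·5.67×10⁻⁸·23.24) = 1.667×10⁹ K⁴.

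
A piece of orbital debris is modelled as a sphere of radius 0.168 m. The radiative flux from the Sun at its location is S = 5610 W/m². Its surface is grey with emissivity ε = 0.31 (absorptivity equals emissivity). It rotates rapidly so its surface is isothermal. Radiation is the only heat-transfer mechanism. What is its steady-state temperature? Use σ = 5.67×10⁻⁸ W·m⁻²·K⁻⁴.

At equilibrium, absorbed power = emitted power.
Absorbing cross-section = πr² = 0.08867 m²; emitting surface = 4πr² = 0.3547 m² (ratio 4).
εS·A_cross = εσ·A_surf·T⁴  ⇒  T⁴ = S/(4σ)   (ε cancels).
T⁴ = 5610/(4·5.67×10⁻⁸) = 2.474×10¹⁰ K⁴.
T = (2.474×10¹⁰)^(1/4).

T ≈ 397 K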